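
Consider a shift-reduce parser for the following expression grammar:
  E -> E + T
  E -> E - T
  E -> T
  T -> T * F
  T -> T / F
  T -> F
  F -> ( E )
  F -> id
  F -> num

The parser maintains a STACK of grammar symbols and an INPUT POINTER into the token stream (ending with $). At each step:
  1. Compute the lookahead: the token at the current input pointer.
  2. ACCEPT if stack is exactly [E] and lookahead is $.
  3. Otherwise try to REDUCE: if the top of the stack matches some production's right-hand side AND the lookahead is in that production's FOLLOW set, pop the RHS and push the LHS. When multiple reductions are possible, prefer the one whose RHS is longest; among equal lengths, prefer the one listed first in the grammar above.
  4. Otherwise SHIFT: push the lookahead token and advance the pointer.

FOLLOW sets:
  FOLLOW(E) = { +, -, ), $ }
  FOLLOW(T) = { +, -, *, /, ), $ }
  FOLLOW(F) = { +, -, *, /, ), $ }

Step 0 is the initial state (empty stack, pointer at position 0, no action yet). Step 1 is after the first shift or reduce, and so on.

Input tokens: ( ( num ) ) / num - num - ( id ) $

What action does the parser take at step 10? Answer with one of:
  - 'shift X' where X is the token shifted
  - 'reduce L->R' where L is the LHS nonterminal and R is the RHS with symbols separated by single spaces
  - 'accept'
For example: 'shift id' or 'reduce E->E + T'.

Step 1: shift (. Stack=[(] ptr=1 lookahead=( remaining=[( num ) ) / num - num - ( id ) $]
Step 2: shift (. Stack=[( (] ptr=2 lookahead=num remaining=[num ) ) / num - num - ( id ) $]
Step 3: shift num. Stack=[( ( num] ptr=3 lookahead=) remaining=[) ) / num - num - ( id ) $]
Step 4: reduce F->num. Stack=[( ( F] ptr=3 lookahead=) remaining=[) ) / num - num - ( id ) $]
Step 5: reduce T->F. Stack=[( ( T] ptr=3 lookahead=) remaining=[) ) / num - num - ( id ) $]
Step 6: reduce E->T. Stack=[( ( E] ptr=3 lookahead=) remaining=[) ) / num - num - ( id ) $]
Step 7: shift ). Stack=[( ( E )] ptr=4 lookahead=) remaining=[) / num - num - ( id ) $]
Step 8: reduce F->( E ). Stack=[( F] ptr=4 lookahead=) remaining=[) / num - num - ( id ) $]
Step 9: reduce T->F. Stack=[( T] ptr=4 lookahead=) remaining=[) / num - num - ( id ) $]
Step 10: reduce E->T. Stack=[( E] ptr=4 lookahead=) remaining=[) / num - num - ( id ) $]

Answer: reduce E->T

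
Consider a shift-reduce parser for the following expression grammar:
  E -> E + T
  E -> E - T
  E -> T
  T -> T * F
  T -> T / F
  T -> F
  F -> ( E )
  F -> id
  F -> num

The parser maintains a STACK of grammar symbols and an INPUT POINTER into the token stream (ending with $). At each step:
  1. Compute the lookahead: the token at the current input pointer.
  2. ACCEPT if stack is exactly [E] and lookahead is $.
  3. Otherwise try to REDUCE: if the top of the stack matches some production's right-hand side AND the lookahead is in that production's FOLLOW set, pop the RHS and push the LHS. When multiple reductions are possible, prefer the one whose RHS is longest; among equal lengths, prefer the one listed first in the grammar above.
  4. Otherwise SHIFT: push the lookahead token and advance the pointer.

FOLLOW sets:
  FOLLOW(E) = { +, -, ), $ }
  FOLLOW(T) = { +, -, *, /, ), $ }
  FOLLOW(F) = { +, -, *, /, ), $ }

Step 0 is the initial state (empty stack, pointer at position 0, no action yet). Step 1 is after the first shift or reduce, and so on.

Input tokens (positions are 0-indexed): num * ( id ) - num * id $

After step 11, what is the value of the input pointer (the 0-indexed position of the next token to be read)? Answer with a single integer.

Step 1: shift num. Stack=[num] ptr=1 lookahead=* remaining=[* ( id ) - num * id $]
Step 2: reduce F->num. Stack=[F] ptr=1 lookahead=* remaining=[* ( id ) - num * id $]
Step 3: reduce T->F. Stack=[T] ptr=1 lookahead=* remaining=[* ( id ) - num * id $]
Step 4: shift *. Stack=[T *] ptr=2 lookahead=( remaining=[( id ) - num * id $]
Step 5: shift (. Stack=[T * (] ptr=3 lookahead=id remaining=[id ) - num * id $]
Step 6: shift id. Stack=[T * ( id] ptr=4 lookahead=) remaining=[) - num * id $]
Step 7: reduce F->id. Stack=[T * ( F] ptr=4 lookahead=) remaining=[) - num * id $]
Step 8: reduce T->F. Stack=[T * ( T] ptr=4 lookahead=) remaining=[) - num * id $]
Step 9: reduce E->T. Stack=[T * ( E] ptr=4 lookahead=) remaining=[) - num * id $]
Step 10: shift ). Stack=[T * ( E )] ptr=5 lookahead=- remaining=[- num * id $]
Step 11: reduce F->( E ). Stack=[T * F] ptr=5 lookahead=- remaining=[- num * id $]

Answer: 5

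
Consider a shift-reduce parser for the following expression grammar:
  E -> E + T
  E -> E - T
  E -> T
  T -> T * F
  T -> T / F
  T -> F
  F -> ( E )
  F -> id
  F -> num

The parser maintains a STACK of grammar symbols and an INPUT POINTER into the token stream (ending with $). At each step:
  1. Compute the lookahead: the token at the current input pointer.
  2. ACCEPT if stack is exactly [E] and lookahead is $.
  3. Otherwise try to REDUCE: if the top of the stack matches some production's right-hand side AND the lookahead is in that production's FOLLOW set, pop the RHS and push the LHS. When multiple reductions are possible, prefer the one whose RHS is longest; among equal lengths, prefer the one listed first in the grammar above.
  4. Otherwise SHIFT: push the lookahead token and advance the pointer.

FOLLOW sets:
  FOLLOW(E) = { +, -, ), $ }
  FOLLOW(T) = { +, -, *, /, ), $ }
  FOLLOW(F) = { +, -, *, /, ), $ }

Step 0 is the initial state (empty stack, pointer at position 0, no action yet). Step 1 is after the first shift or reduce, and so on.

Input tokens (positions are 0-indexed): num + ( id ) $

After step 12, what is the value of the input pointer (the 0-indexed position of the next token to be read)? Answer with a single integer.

Answer: 5

Derivation:
Step 1: shift num. Stack=[num] ptr=1 lookahead=+ remaining=[+ ( id ) $]
Step 2: reduce F->num. Stack=[F] ptr=1 lookahead=+ remaining=[+ ( id ) $]
Step 3: reduce T->F. Stack=[T] ptr=1 lookahead=+ remaining=[+ ( id ) $]
Step 4: reduce E->T. Stack=[E] ptr=1 lookahead=+ remaining=[+ ( id ) $]
Step 5: shift +. Stack=[E +] ptr=2 lookahead=( remaining=[( id ) $]
Step 6: shift (. Stack=[E + (] ptr=3 lookahead=id remaining=[id ) $]
Step 7: shift id. Stack=[E + ( id] ptr=4 lookahead=) remaining=[) $]
Step 8: reduce F->id. Stack=[E + ( F] ptr=4 lookahead=) remaining=[) $]
Step 9: reduce T->F. Stack=[E + ( T] ptr=4 lookahead=) remaining=[) $]
Step 10: reduce E->T. Stack=[E + ( E] ptr=4 lookahead=) remaining=[) $]
Step 11: shift ). Stack=[E + ( E )] ptr=5 lookahead=$ remaining=[$]
Step 12: reduce F->( E ). Stack=[E + F] ptr=5 lookahead=$ remaining=[$]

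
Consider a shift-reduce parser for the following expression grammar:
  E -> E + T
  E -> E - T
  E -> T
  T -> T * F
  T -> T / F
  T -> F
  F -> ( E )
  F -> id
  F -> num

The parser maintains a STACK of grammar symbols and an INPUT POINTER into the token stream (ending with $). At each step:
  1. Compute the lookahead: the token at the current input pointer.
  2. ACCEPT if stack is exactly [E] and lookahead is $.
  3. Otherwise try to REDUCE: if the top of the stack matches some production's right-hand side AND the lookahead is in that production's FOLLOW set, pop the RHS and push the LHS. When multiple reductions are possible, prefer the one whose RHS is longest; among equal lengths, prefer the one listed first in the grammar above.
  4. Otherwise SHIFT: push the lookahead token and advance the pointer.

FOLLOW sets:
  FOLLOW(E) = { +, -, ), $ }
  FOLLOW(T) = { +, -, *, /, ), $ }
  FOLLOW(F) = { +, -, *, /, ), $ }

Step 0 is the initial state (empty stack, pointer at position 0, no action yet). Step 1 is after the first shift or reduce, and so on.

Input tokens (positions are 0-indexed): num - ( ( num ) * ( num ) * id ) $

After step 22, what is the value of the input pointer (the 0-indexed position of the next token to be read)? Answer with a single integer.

Step 1: shift num. Stack=[num] ptr=1 lookahead=- remaining=[- ( ( num ) * ( num ) * id ) $]
Step 2: reduce F->num. Stack=[F] ptr=1 lookahead=- remaining=[- ( ( num ) * ( num ) * id ) $]
Step 3: reduce T->F. Stack=[T] ptr=1 lookahead=- remaining=[- ( ( num ) * ( num ) * id ) $]
Step 4: reduce E->T. Stack=[E] ptr=1 lookahead=- remaining=[- ( ( num ) * ( num ) * id ) $]
Step 5: shift -. Stack=[E -] ptr=2 lookahead=( remaining=[( ( num ) * ( num ) * id ) $]
Step 6: shift (. Stack=[E - (] ptr=3 lookahead=( remaining=[( num ) * ( num ) * id ) $]
Step 7: shift (. Stack=[E - ( (] ptr=4 lookahead=num remaining=[num ) * ( num ) * id ) $]
Step 8: shift num. Stack=[E - ( ( num] ptr=5 lookahead=) remaining=[) * ( num ) * id ) $]
Step 9: reduce F->num. Stack=[E - ( ( F] ptr=5 lookahead=) remaining=[) * ( num ) * id ) $]
Step 10: reduce T->F. Stack=[E - ( ( T] ptr=5 lookahead=) remaining=[) * ( num ) * id ) $]
Step 11: reduce E->T. Stack=[E - ( ( E] ptr=5 lookahead=) remaining=[) * ( num ) * id ) $]
Step 12: shift ). Stack=[E - ( ( E )] ptr=6 lookahead=* remaining=[* ( num ) * id ) $]
Step 13: reduce F->( E ). Stack=[E - ( F] ptr=6 lookahead=* remaining=[* ( num ) * id ) $]
Step 14: reduce T->F. Stack=[E - ( T] ptr=6 lookahead=* remaining=[* ( num ) * id ) $]
Step 15: shift *. Stack=[E - ( T *] ptr=7 lookahead=( remaining=[( num ) * id ) $]
Step 16: shift (. Stack=[E - ( T * (] ptr=8 lookahead=num remaining=[num ) * id ) $]
Step 17: shift num. Stack=[E - ( T * ( num] ptr=9 lookahead=) remaining=[) * id ) $]
Step 18: reduce F->num. Stack=[E - ( T * ( F] ptr=9 lookahead=) remaining=[) * id ) $]
Step 19: reduce T->F. Stack=[E - ( T * ( T] ptr=9 lookahead=) remaining=[) * id ) $]
Step 20: reduce E->T. Stack=[E - ( T * ( E] ptr=9 lookahead=) remaining=[) * id ) $]
Step 21: shift ). Stack=[E - ( T * ( E )] ptr=10 lookahead=* remaining=[* id ) $]
Step 22: reduce F->( E ). Stack=[E - ( T * F] ptr=10 lookahead=* remaining=[* id ) $]

Answer: 10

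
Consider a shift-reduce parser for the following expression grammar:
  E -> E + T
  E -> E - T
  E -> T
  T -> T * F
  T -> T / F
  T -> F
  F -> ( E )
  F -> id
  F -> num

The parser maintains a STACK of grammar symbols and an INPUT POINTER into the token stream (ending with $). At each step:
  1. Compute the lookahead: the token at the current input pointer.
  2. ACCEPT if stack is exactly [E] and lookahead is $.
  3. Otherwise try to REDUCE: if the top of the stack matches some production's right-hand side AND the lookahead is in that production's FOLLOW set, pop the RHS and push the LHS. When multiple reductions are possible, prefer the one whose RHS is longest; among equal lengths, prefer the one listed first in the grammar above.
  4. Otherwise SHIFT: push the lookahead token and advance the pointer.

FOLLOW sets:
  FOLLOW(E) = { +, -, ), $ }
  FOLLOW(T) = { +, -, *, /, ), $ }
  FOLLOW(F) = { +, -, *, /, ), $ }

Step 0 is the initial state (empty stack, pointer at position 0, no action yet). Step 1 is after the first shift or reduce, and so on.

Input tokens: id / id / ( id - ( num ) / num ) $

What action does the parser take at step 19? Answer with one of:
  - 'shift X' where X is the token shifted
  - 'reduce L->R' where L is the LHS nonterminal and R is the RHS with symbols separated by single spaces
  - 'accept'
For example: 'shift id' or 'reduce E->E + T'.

Answer: reduce E->T

Derivation:
Step 1: shift id. Stack=[id] ptr=1 lookahead=/ remaining=[/ id / ( id - ( num ) / num ) $]
Step 2: reduce F->id. Stack=[F] ptr=1 lookahead=/ remaining=[/ id / ( id - ( num ) / num ) $]
Step 3: reduce T->F. Stack=[T] ptr=1 lookahead=/ remaining=[/ id / ( id - ( num ) / num ) $]
Step 4: shift /. Stack=[T /] ptr=2 lookahead=id remaining=[id / ( id - ( num ) / num ) $]
Step 5: shift id. Stack=[T / id] ptr=3 lookahead=/ remaining=[/ ( id - ( num ) / num ) $]
Step 6: reduce F->id. Stack=[T / F] ptr=3 lookahead=/ remaining=[/ ( id - ( num ) / num ) $]
Step 7: reduce T->T / F. Stack=[T] ptr=3 lookahead=/ remaining=[/ ( id - ( num ) / num ) $]
Step 8: shift /. Stack=[T /] ptr=4 lookahead=( remaining=[( id - ( num ) / num ) $]
Step 9: shift (. Stack=[T / (] ptr=5 lookahead=id remaining=[id - ( num ) / num ) $]
Step 10: shift id. Stack=[T / ( id] ptr=6 lookahead=- remaining=[- ( num ) / num ) $]
Step 11: reduce F->id. Stack=[T / ( F] ptr=6 lookahead=- remaining=[- ( num ) / num ) $]
Step 12: reduce T->F. Stack=[T / ( T] ptr=6 lookahead=- remaining=[- ( num ) / num ) $]
Step 13: reduce E->T. Stack=[T / ( E] ptr=6 lookahead=- remaining=[- ( num ) / num ) $]
Step 14: shift -. Stack=[T / ( E -] ptr=7 lookahead=( remaining=[( num ) / num ) $]
Step 15: shift (. Stack=[T / ( E - (] ptr=8 lookahead=num remaining=[num ) / num ) $]
Step 16: shift num. Stack=[T / ( E - ( num] ptr=9 lookahead=) remaining=[) / num ) $]
Step 17: reduce F->num. Stack=[T / ( E - ( F] ptr=9 lookahead=) remaining=[) / num ) $]
Step 18: reduce T->F. Stack=[T / ( E - ( T] ptr=9 lookahead=) remaining=[) / num ) $]
Step 19: reduce E->T. Stack=[T / ( E - ( E] ptr=9 lookahead=) remaining=[) / num ) $]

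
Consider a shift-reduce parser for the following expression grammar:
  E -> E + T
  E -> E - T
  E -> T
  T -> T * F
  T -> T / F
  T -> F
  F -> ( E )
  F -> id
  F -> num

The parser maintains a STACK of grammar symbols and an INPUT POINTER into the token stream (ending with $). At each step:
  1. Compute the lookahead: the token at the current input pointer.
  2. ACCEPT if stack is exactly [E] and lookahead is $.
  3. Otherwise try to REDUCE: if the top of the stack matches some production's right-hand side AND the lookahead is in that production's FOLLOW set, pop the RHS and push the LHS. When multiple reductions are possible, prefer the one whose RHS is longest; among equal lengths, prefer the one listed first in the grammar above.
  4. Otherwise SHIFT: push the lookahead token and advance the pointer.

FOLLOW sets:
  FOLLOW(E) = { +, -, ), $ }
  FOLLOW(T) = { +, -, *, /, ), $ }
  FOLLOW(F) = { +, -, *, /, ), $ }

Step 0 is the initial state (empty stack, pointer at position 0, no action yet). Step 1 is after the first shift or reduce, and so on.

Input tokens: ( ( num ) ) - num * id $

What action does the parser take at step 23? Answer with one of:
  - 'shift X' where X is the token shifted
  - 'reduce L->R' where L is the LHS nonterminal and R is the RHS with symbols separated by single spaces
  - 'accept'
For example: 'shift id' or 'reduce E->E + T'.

Step 1: shift (. Stack=[(] ptr=1 lookahead=( remaining=[( num ) ) - num * id $]
Step 2: shift (. Stack=[( (] ptr=2 lookahead=num remaining=[num ) ) - num * id $]
Step 3: shift num. Stack=[( ( num] ptr=3 lookahead=) remaining=[) ) - num * id $]
Step 4: reduce F->num. Stack=[( ( F] ptr=3 lookahead=) remaining=[) ) - num * id $]
Step 5: reduce T->F. Stack=[( ( T] ptr=3 lookahead=) remaining=[) ) - num * id $]
Step 6: reduce E->T. Stack=[( ( E] ptr=3 lookahead=) remaining=[) ) - num * id $]
Step 7: shift ). Stack=[( ( E )] ptr=4 lookahead=) remaining=[) - num * id $]
Step 8: reduce F->( E ). Stack=[( F] ptr=4 lookahead=) remaining=[) - num * id $]
Step 9: reduce T->F. Stack=[( T] ptr=4 lookahead=) remaining=[) - num * id $]
Step 10: reduce E->T. Stack=[( E] ptr=4 lookahead=) remaining=[) - num * id $]
Step 11: shift ). Stack=[( E )] ptr=5 lookahead=- remaining=[- num * id $]
Step 12: reduce F->( E ). Stack=[F] ptr=5 lookahead=- remaining=[- num * id $]
Step 13: reduce T->F. Stack=[T] ptr=5 lookahead=- remaining=[- num * id $]
Step 14: reduce E->T. Stack=[E] ptr=5 lookahead=- remaining=[- num * id $]
Step 15: shift -. Stack=[E -] ptr=6 lookahead=num remaining=[num * id $]
Step 16: shift num. Stack=[E - num] ptr=7 lookahead=* remaining=[* id $]
Step 17: reduce F->num. Stack=[E - F] ptr=7 lookahead=* remaining=[* id $]
Step 18: reduce T->F. Stack=[E - T] ptr=7 lookahead=* remaining=[* id $]
Step 19: shift *. Stack=[E - T *] ptr=8 lookahead=id remaining=[id $]
Step 20: shift id. Stack=[E - T * id] ptr=9 lookahead=$ remaining=[$]
Step 21: reduce F->id. Stack=[E - T * F] ptr=9 lookahead=$ remaining=[$]
Step 22: reduce T->T * F. Stack=[E - T] ptr=9 lookahead=$ remaining=[$]
Step 23: reduce E->E - T. Stack=[E] ptr=9 lookahead=$ remaining=[$]

Answer: reduce E->E - T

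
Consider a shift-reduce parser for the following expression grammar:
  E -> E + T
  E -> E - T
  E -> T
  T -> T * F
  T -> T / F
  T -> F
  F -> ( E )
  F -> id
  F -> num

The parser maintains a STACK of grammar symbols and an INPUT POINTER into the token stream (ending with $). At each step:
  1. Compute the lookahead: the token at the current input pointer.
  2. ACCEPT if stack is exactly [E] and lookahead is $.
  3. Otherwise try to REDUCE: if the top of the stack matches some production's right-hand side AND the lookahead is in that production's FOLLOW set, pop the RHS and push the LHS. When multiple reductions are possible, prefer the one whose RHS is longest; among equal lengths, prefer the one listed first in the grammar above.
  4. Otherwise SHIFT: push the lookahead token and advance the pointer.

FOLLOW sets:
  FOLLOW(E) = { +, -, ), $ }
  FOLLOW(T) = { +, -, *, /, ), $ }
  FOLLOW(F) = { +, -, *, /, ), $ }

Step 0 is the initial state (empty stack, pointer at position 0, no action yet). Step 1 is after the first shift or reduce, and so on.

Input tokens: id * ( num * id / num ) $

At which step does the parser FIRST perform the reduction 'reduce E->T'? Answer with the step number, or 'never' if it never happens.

Step 1: shift id. Stack=[id] ptr=1 lookahead=* remaining=[* ( num * id / num ) $]
Step 2: reduce F->id. Stack=[F] ptr=1 lookahead=* remaining=[* ( num * id / num ) $]
Step 3: reduce T->F. Stack=[T] ptr=1 lookahead=* remaining=[* ( num * id / num ) $]
Step 4: shift *. Stack=[T *] ptr=2 lookahead=( remaining=[( num * id / num ) $]
Step 5: shift (. Stack=[T * (] ptr=3 lookahead=num remaining=[num * id / num ) $]
Step 6: shift num. Stack=[T * ( num] ptr=4 lookahead=* remaining=[* id / num ) $]
Step 7: reduce F->num. Stack=[T * ( F] ptr=4 lookahead=* remaining=[* id / num ) $]
Step 8: reduce T->F. Stack=[T * ( T] ptr=4 lookahead=* remaining=[* id / num ) $]
Step 9: shift *. Stack=[T * ( T *] ptr=5 lookahead=id remaining=[id / num ) $]
Step 10: shift id. Stack=[T * ( T * id] ptr=6 lookahead=/ remaining=[/ num ) $]
Step 11: reduce F->id. Stack=[T * ( T * F] ptr=6 lookahead=/ remaining=[/ num ) $]
Step 12: reduce T->T * F. Stack=[T * ( T] ptr=6 lookahead=/ remaining=[/ num ) $]
Step 13: shift /. Stack=[T * ( T /] ptr=7 lookahead=num remaining=[num ) $]
Step 14: shift num. Stack=[T * ( T / num] ptr=8 lookahead=) remaining=[) $]
Step 15: reduce F->num. Stack=[T * ( T / F] ptr=8 lookahead=) remaining=[) $]
Step 16: reduce T->T / F. Stack=[T * ( T] ptr=8 lookahead=) remaining=[) $]
Step 17: reduce E->T. Stack=[T * ( E] ptr=8 lookahead=) remaining=[) $]

Answer: 17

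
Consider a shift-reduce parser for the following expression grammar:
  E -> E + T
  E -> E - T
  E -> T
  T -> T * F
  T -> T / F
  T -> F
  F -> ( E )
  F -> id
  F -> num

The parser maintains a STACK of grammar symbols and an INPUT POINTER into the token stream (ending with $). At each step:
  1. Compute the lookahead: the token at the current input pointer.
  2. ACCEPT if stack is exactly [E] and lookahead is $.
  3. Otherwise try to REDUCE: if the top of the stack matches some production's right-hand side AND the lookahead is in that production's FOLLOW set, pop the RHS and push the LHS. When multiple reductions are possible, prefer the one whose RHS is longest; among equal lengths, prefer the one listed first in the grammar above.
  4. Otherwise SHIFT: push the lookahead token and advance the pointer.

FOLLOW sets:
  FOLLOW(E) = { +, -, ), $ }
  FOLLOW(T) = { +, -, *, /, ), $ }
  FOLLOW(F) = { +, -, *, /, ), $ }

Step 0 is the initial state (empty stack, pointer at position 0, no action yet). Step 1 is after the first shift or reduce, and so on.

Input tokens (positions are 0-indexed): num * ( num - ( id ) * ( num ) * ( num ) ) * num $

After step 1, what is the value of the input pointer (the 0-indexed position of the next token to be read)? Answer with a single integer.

Step 1: shift num. Stack=[num] ptr=1 lookahead=* remaining=[* ( num - ( id ) * ( num ) * ( num ) ) * num $]

Answer: 1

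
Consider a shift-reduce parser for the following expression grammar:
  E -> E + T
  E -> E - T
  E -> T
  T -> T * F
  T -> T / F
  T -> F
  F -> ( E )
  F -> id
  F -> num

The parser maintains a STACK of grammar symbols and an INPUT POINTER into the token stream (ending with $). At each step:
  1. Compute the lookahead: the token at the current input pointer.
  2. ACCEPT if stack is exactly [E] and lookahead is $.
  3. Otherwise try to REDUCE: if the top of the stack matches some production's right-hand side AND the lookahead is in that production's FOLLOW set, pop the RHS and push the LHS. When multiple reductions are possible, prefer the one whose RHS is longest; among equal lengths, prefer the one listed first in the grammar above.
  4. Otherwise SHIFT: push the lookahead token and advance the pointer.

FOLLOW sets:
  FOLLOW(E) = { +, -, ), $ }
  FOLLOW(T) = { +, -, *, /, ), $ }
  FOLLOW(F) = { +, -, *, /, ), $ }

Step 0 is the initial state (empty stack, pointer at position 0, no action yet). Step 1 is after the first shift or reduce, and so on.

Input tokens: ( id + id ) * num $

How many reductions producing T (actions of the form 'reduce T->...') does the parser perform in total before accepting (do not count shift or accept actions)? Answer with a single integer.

Answer: 4

Derivation:
Step 1: shift (. Stack=[(] ptr=1 lookahead=id remaining=[id + id ) * num $]
Step 2: shift id. Stack=[( id] ptr=2 lookahead=+ remaining=[+ id ) * num $]
Step 3: reduce F->id. Stack=[( F] ptr=2 lookahead=+ remaining=[+ id ) * num $]
Step 4: reduce T->F. Stack=[( T] ptr=2 lookahead=+ remaining=[+ id ) * num $]
Step 5: reduce E->T. Stack=[( E] ptr=2 lookahead=+ remaining=[+ id ) * num $]
Step 6: shift +. Stack=[( E +] ptr=3 lookahead=id remaining=[id ) * num $]
Step 7: shift id. Stack=[( E + id] ptr=4 lookahead=) remaining=[) * num $]
Step 8: reduce F->id. Stack=[( E + F] ptr=4 lookahead=) remaining=[) * num $]
Step 9: reduce T->F. Stack=[( E + T] ptr=4 lookahead=) remaining=[) * num $]
Step 10: reduce E->E + T. Stack=[( E] ptr=4 lookahead=) remaining=[) * num $]
Step 11: shift ). Stack=[( E )] ptr=5 lookahead=* remaining=[* num $]
Step 12: reduce F->( E ). Stack=[F] ptr=5 lookahead=* remaining=[* num $]
Step 13: reduce T->F. Stack=[T] ptr=5 lookahead=* remaining=[* num $]
Step 14: shift *. Stack=[T *] ptr=6 lookahead=num remaining=[num $]
Step 15: shift num. Stack=[T * num] ptr=7 lookahead=$ remaining=[$]
Step 16: reduce F->num. Stack=[T * F] ptr=7 lookahead=$ remaining=[$]
Step 17: reduce T->T * F. Stack=[T] ptr=7 lookahead=$ remaining=[$]
Step 18: reduce E->T. Stack=[E] ptr=7 lookahead=$ remaining=[$]
Step 19: accept. Stack=[E] ptr=7 lookahead=$ remaining=[$]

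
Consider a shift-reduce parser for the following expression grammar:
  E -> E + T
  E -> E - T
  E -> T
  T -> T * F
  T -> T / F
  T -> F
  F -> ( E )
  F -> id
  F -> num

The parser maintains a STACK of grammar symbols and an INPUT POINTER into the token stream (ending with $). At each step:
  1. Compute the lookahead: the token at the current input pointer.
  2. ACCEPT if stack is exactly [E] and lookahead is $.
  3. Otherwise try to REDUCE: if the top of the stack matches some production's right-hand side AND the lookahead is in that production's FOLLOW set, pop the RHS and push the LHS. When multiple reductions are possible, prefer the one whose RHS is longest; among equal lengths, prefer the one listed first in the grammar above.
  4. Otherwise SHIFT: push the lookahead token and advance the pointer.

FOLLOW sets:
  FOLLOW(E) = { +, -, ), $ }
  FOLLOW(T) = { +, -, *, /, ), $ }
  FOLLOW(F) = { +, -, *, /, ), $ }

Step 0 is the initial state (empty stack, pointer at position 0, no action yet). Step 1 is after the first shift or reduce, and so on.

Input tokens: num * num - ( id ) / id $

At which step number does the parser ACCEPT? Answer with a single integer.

Step 1: shift num. Stack=[num] ptr=1 lookahead=* remaining=[* num - ( id ) / id $]
Step 2: reduce F->num. Stack=[F] ptr=1 lookahead=* remaining=[* num - ( id ) / id $]
Step 3: reduce T->F. Stack=[T] ptr=1 lookahead=* remaining=[* num - ( id ) / id $]
Step 4: shift *. Stack=[T *] ptr=2 lookahead=num remaining=[num - ( id ) / id $]
Step 5: shift num. Stack=[T * num] ptr=3 lookahead=- remaining=[- ( id ) / id $]
Step 6: reduce F->num. Stack=[T * F] ptr=3 lookahead=- remaining=[- ( id ) / id $]
Step 7: reduce T->T * F. Stack=[T] ptr=3 lookahead=- remaining=[- ( id ) / id $]
Step 8: reduce E->T. Stack=[E] ptr=3 lookahead=- remaining=[- ( id ) / id $]
Step 9: shift -. Stack=[E -] ptr=4 lookahead=( remaining=[( id ) / id $]
Step 10: shift (. Stack=[E - (] ptr=5 lookahead=id remaining=[id ) / id $]
Step 11: shift id. Stack=[E - ( id] ptr=6 lookahead=) remaining=[) / id $]
Step 12: reduce F->id. Stack=[E - ( F] ptr=6 lookahead=) remaining=[) / id $]
Step 13: reduce T->F. Stack=[E - ( T] ptr=6 lookahead=) remaining=[) / id $]
Step 14: reduce E->T. Stack=[E - ( E] ptr=6 lookahead=) remaining=[) / id $]
Step 15: shift ). Stack=[E - ( E )] ptr=7 lookahead=/ remaining=[/ id $]
Step 16: reduce F->( E ). Stack=[E - F] ptr=7 lookahead=/ remaining=[/ id $]
Step 17: reduce T->F. Stack=[E - T] ptr=7 lookahead=/ remaining=[/ id $]
Step 18: shift /. Stack=[E - T /] ptr=8 lookahead=id remaining=[id $]
Step 19: shift id. Stack=[E - T / id] ptr=9 lookahead=$ remaining=[$]
Step 20: reduce F->id. Stack=[E - T / F] ptr=9 lookahead=$ remaining=[$]
Step 21: reduce T->T / F. Stack=[E - T] ptr=9 lookahead=$ remaining=[$]
Step 22: reduce E->E - T. Stack=[E] ptr=9 lookahead=$ remaining=[$]
Step 23: accept. Stack=[E] ptr=9 lookahead=$ remaining=[$]

Answer: 23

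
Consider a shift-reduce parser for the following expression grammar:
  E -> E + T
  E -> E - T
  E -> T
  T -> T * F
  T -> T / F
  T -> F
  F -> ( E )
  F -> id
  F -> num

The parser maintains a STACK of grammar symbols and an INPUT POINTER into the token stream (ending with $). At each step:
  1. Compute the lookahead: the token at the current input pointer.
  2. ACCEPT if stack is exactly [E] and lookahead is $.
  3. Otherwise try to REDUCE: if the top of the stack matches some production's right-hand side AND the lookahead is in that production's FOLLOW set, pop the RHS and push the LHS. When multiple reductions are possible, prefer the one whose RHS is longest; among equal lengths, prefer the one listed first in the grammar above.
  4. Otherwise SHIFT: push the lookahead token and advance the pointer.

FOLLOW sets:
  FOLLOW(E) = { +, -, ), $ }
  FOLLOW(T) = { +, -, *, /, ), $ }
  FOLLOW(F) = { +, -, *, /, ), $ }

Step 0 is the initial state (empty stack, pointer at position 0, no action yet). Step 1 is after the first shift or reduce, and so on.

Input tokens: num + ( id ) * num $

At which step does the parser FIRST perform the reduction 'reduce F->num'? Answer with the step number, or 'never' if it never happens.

Answer: 2

Derivation:
Step 1: shift num. Stack=[num] ptr=1 lookahead=+ remaining=[+ ( id ) * num $]
Step 2: reduce F->num. Stack=[F] ptr=1 lookahead=+ remaining=[+ ( id ) * num $]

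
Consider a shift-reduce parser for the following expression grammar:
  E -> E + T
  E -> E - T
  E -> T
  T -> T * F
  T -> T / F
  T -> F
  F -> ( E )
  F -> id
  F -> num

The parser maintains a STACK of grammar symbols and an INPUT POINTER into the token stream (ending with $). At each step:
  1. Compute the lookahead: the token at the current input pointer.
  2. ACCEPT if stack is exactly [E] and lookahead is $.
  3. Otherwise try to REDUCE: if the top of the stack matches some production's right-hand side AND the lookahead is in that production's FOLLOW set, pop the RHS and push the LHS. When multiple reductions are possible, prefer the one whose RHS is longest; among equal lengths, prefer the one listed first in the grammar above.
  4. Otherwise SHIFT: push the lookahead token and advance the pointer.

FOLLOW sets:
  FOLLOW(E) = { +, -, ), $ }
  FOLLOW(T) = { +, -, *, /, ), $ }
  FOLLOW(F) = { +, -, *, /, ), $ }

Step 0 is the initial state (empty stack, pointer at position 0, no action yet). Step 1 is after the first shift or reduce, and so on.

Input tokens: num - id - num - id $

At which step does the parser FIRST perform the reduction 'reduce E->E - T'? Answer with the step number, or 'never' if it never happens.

Answer: 9

Derivation:
Step 1: shift num. Stack=[num] ptr=1 lookahead=- remaining=[- id - num - id $]
Step 2: reduce F->num. Stack=[F] ptr=1 lookahead=- remaining=[- id - num - id $]
Step 3: reduce T->F. Stack=[T] ptr=1 lookahead=- remaining=[- id - num - id $]
Step 4: reduce E->T. Stack=[E] ptr=1 lookahead=- remaining=[- id - num - id $]
Step 5: shift -. Stack=[E -] ptr=2 lookahead=id remaining=[id - num - id $]
Step 6: shift id. Stack=[E - id] ptr=3 lookahead=- remaining=[- num - id $]
Step 7: reduce F->id. Stack=[E - F] ptr=3 lookahead=- remaining=[- num - id $]
Step 8: reduce T->F. Stack=[E - T] ptr=3 lookahead=- remaining=[- num - id $]
Step 9: reduce E->E - T. Stack=[E] ptr=3 lookahead=- remaining=[- num - id $]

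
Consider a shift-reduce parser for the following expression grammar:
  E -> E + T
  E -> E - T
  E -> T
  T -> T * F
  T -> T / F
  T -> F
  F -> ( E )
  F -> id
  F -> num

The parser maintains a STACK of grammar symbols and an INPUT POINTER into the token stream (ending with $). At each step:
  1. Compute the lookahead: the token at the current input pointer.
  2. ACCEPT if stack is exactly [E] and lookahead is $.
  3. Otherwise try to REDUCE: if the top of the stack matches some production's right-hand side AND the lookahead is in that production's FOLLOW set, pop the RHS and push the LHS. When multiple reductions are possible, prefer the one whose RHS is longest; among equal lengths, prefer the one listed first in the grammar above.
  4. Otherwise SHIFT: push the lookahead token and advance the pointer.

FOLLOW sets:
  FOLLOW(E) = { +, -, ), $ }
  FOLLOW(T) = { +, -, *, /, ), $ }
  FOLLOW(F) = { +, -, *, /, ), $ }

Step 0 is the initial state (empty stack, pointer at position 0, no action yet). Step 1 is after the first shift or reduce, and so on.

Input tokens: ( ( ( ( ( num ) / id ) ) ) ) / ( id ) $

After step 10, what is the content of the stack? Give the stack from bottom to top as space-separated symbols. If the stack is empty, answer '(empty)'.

Answer: ( ( ( ( ( E )

Derivation:
Step 1: shift (. Stack=[(] ptr=1 lookahead=( remaining=[( ( ( ( num ) / id ) ) ) ) / ( id ) $]
Step 2: shift (. Stack=[( (] ptr=2 lookahead=( remaining=[( ( ( num ) / id ) ) ) ) / ( id ) $]
Step 3: shift (. Stack=[( ( (] ptr=3 lookahead=( remaining=[( ( num ) / id ) ) ) ) / ( id ) $]
Step 4: shift (. Stack=[( ( ( (] ptr=4 lookahead=( remaining=[( num ) / id ) ) ) ) / ( id ) $]
Step 5: shift (. Stack=[( ( ( ( (] ptr=5 lookahead=num remaining=[num ) / id ) ) ) ) / ( id ) $]
Step 6: shift num. Stack=[( ( ( ( ( num] ptr=6 lookahead=) remaining=[) / id ) ) ) ) / ( id ) $]
Step 7: reduce F->num. Stack=[( ( ( ( ( F] ptr=6 lookahead=) remaining=[) / id ) ) ) ) / ( id ) $]
Step 8: reduce T->F. Stack=[( ( ( ( ( T] ptr=6 lookahead=) remaining=[) / id ) ) ) ) / ( id ) $]
Step 9: reduce E->T. Stack=[( ( ( ( ( E] ptr=6 lookahead=) remaining=[) / id ) ) ) ) / ( id ) $]
Step 10: shift ). Stack=[( ( ( ( ( E )] ptr=7 lookahead=/ remaining=[/ id ) ) ) ) / ( id ) $]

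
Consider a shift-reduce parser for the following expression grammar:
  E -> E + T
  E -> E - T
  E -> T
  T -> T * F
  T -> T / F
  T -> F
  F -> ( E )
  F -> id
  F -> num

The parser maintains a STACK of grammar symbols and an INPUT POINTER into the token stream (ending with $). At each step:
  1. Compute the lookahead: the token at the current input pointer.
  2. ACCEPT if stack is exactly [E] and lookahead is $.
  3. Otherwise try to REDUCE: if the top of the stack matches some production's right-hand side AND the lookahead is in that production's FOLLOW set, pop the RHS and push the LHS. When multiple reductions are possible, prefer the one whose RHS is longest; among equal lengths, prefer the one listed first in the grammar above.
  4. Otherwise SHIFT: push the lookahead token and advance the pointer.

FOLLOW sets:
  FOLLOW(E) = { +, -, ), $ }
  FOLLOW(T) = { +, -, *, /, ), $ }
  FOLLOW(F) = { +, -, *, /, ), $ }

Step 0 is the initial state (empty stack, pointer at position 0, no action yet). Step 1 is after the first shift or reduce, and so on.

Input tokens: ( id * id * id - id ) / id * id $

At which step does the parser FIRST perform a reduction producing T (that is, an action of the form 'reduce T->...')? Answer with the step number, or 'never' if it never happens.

Answer: 4

Derivation:
Step 1: shift (. Stack=[(] ptr=1 lookahead=id remaining=[id * id * id - id ) / id * id $]
Step 2: shift id. Stack=[( id] ptr=2 lookahead=* remaining=[* id * id - id ) / id * id $]
Step 3: reduce F->id. Stack=[( F] ptr=2 lookahead=* remaining=[* id * id - id ) / id * id $]
Step 4: reduce T->F. Stack=[( T] ptr=2 lookahead=* remaining=[* id * id - id ) / id * id $]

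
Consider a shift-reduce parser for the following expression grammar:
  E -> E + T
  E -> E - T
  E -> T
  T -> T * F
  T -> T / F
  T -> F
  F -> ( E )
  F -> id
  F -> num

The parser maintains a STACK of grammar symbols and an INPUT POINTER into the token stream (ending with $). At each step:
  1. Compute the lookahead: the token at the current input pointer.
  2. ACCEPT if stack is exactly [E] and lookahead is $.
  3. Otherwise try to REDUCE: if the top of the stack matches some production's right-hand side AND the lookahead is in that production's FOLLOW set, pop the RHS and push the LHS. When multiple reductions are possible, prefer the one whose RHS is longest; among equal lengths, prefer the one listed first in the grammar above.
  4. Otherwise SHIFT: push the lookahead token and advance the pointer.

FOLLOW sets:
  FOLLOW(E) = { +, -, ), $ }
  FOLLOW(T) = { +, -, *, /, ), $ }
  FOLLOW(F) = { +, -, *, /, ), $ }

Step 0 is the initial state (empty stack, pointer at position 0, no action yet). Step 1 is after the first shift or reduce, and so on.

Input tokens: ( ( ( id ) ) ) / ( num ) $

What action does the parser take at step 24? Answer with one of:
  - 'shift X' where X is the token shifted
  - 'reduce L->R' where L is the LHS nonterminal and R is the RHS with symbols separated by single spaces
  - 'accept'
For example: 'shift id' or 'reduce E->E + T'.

Step 1: shift (. Stack=[(] ptr=1 lookahead=( remaining=[( ( id ) ) ) / ( num ) $]
Step 2: shift (. Stack=[( (] ptr=2 lookahead=( remaining=[( id ) ) ) / ( num ) $]
Step 3: shift (. Stack=[( ( (] ptr=3 lookahead=id remaining=[id ) ) ) / ( num ) $]
Step 4: shift id. Stack=[( ( ( id] ptr=4 lookahead=) remaining=[) ) ) / ( num ) $]
Step 5: reduce F->id. Stack=[( ( ( F] ptr=4 lookahead=) remaining=[) ) ) / ( num ) $]
Step 6: reduce T->F. Stack=[( ( ( T] ptr=4 lookahead=) remaining=[) ) ) / ( num ) $]
Step 7: reduce E->T. Stack=[( ( ( E] ptr=4 lookahead=) remaining=[) ) ) / ( num ) $]
Step 8: shift ). Stack=[( ( ( E )] ptr=5 lookahead=) remaining=[) ) / ( num ) $]
Step 9: reduce F->( E ). Stack=[( ( F] ptr=5 lookahead=) remaining=[) ) / ( num ) $]
Step 10: reduce T->F. Stack=[( ( T] ptr=5 lookahead=) remaining=[) ) / ( num ) $]
Step 11: reduce E->T. Stack=[( ( E] ptr=5 lookahead=) remaining=[) ) / ( num ) $]
Step 12: shift ). Stack=[( ( E )] ptr=6 lookahead=) remaining=[) / ( num ) $]
Step 13: reduce F->( E ). Stack=[( F] ptr=6 lookahead=) remaining=[) / ( num ) $]
Step 14: reduce T->F. Stack=[( T] ptr=6 lookahead=) remaining=[) / ( num ) $]
Step 15: reduce E->T. Stack=[( E] ptr=6 lookahead=) remaining=[) / ( num ) $]
Step 16: shift ). Stack=[( E )] ptr=7 lookahead=/ remaining=[/ ( num ) $]
Step 17: reduce F->( E ). Stack=[F] ptr=7 lookahead=/ remaining=[/ ( num ) $]
Step 18: reduce T->F. Stack=[T] ptr=7 lookahead=/ remaining=[/ ( num ) $]
Step 19: shift /. Stack=[T /] ptr=8 lookahead=( remaining=[( num ) $]
Step 20: shift (. Stack=[T / (] ptr=9 lookahead=num remaining=[num ) $]
Step 21: shift num. Stack=[T / ( num] ptr=10 lookahead=) remaining=[) $]
Step 22: reduce F->num. Stack=[T / ( F] ptr=10 lookahead=) remaining=[) $]
Step 23: reduce T->F. Stack=[T / ( T] ptr=10 lookahead=) remaining=[) $]
Step 24: reduce E->T. Stack=[T / ( E] ptr=10 lookahead=) remaining=[) $]

Answer: reduce E->T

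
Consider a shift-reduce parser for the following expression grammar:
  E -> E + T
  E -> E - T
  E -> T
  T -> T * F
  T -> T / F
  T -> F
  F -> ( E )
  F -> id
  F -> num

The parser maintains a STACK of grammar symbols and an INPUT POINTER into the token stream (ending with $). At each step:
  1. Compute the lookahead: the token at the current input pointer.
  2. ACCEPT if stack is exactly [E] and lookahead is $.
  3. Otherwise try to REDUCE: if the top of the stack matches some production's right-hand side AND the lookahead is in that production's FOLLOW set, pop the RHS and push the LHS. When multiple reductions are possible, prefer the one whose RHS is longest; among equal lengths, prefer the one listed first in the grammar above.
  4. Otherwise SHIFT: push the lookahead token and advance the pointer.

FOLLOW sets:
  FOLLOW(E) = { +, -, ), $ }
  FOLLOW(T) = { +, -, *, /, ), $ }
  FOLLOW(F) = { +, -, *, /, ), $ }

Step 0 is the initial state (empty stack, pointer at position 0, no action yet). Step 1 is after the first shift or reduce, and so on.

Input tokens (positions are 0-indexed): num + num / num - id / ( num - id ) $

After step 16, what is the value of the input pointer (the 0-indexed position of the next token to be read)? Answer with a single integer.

Step 1: shift num. Stack=[num] ptr=1 lookahead=+ remaining=[+ num / num - id / ( num - id ) $]
Step 2: reduce F->num. Stack=[F] ptr=1 lookahead=+ remaining=[+ num / num - id / ( num - id ) $]
Step 3: reduce T->F. Stack=[T] ptr=1 lookahead=+ remaining=[+ num / num - id / ( num - id ) $]
Step 4: reduce E->T. Stack=[E] ptr=1 lookahead=+ remaining=[+ num / num - id / ( num - id ) $]
Step 5: shift +. Stack=[E +] ptr=2 lookahead=num remaining=[num / num - id / ( num - id ) $]
Step 6: shift num. Stack=[E + num] ptr=3 lookahead=/ remaining=[/ num - id / ( num - id ) $]
Step 7: reduce F->num. Stack=[E + F] ptr=3 lookahead=/ remaining=[/ num - id / ( num - id ) $]
Step 8: reduce T->F. Stack=[E + T] ptr=3 lookahead=/ remaining=[/ num - id / ( num - id ) $]
Step 9: shift /. Stack=[E + T /] ptr=4 lookahead=num remaining=[num - id / ( num - id ) $]
Step 10: shift num. Stack=[E + T / num] ptr=5 lookahead=- remaining=[- id / ( num - id ) $]
Step 11: reduce F->num. Stack=[E + T / F] ptr=5 lookahead=- remaining=[- id / ( num - id ) $]
Step 12: reduce T->T / F. Stack=[E + T] ptr=5 lookahead=- remaining=[- id / ( num - id ) $]
Step 13: reduce E->E + T. Stack=[E] ptr=5 lookahead=- remaining=[- id / ( num - id ) $]
Step 14: shift -. Stack=[E -] ptr=6 lookahead=id remaining=[id / ( num - id ) $]
Step 15: shift id. Stack=[E - id] ptr=7 lookahead=/ remaining=[/ ( num - id ) $]
Step 16: reduce F->id. Stack=[E - F] ptr=7 lookahead=/ remaining=[/ ( num - id ) $]

Answer: 7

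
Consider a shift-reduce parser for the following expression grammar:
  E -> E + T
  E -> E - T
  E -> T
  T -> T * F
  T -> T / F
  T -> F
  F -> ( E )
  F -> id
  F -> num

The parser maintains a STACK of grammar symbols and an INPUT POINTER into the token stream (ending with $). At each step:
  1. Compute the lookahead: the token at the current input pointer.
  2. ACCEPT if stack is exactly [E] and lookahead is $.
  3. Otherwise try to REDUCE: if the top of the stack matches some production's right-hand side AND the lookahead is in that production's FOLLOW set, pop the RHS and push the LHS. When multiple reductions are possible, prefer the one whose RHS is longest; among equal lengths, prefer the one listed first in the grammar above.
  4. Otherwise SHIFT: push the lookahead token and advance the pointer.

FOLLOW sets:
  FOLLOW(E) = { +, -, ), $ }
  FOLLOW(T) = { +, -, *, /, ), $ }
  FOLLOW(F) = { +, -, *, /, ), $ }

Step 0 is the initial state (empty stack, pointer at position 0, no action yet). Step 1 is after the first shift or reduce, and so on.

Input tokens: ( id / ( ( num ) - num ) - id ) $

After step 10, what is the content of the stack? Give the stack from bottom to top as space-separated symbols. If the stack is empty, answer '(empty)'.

Answer: ( T / ( ( T

Derivation:
Step 1: shift (. Stack=[(] ptr=1 lookahead=id remaining=[id / ( ( num ) - num ) - id ) $]
Step 2: shift id. Stack=[( id] ptr=2 lookahead=/ remaining=[/ ( ( num ) - num ) - id ) $]
Step 3: reduce F->id. Stack=[( F] ptr=2 lookahead=/ remaining=[/ ( ( num ) - num ) - id ) $]
Step 4: reduce T->F. Stack=[( T] ptr=2 lookahead=/ remaining=[/ ( ( num ) - num ) - id ) $]
Step 5: shift /. Stack=[( T /] ptr=3 lookahead=( remaining=[( ( num ) - num ) - id ) $]
Step 6: shift (. Stack=[( T / (] ptr=4 lookahead=( remaining=[( num ) - num ) - id ) $]
Step 7: shift (. Stack=[( T / ( (] ptr=5 lookahead=num remaining=[num ) - num ) - id ) $]
Step 8: shift num. Stack=[( T / ( ( num] ptr=6 lookahead=) remaining=[) - num ) - id ) $]
Step 9: reduce F->num. Stack=[( T / ( ( F] ptr=6 lookahead=) remaining=[) - num ) - id ) $]
Step 10: reduce T->F. Stack=[( T / ( ( T] ptr=6 lookahead=) remaining=[) - num ) - id ) $]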